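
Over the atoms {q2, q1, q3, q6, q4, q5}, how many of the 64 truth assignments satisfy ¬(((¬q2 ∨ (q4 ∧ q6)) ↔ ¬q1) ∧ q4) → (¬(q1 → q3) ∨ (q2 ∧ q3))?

42

Initial set: {T (¬(((¬q2 ∨ (q4 ∧ q6)) ↔ ¬q1) ∧ q4) → (¬(q1 → q3) ∨ (q2 ∧ q3)))}.
T (¬(((¬q2 ∨ (q4 ∧ q6)) ↔ ¬q1) ∧ q4) → (¬(q1 → q3) ∨ (q2 ∧ q3))): β-rule — branch into F ¬(((¬q2 ∨ (q4 ∧ q6)) ↔ ¬q1) ∧ q4)  //  T (¬(q1 → q3) ∨ (q2 ∧ q3)).
  branch 1 (add F ¬(((¬q2 ∨ (q4 ∧ q6)) ↔ ¬q1) ∧ q4)):
    F ¬(((¬q2 ∨ (q4 ∧ q6)) ↔ ¬q1) ∧ q4): α-rule — add T ((¬q2 ∨ (q4 ∧ q6)) ↔ ¬q1), T q4.
    T ((¬q2 ∨ (q4 ∧ q6)) ↔ ¬q1): β-rule — branch into T (¬q2 ∨ (q4 ∧ q6)), T ¬q1  //  F (¬q2 ∨ (q4 ∧ q6)), F ¬q1.
      branch 1.1 (add T (¬q2 ∨ (q4 ∧ q6)), T ¬q1):
        T (¬q2 ∨ (q4 ∧ q6)): β-rule — branch into T ¬q2  //  T (q4 ∧ q6).
          branch 1.1.1 (add T ¬q2):
            ○ open, literals {q1=F, q2=F, q4=T}.
          branch 1.1.2 (add T (q4 ∧ q6)):
            T (q4 ∧ q6): α-rule — add T q4, T q6.
            ○ open, literals {q1=F, q4=T, q6=T}.
      branch 1.2 (add F (¬q2 ∨ (q4 ∧ q6)), F ¬q1):
        F (¬q2 ∨ (q4 ∧ q6)): α-rule — add F ¬q2, F (q4 ∧ q6).
        F (q4 ∧ q6): β-rule — branch into F q4  //  F q6.
          branch 1.2.1 (add F q4):
            × closes — contains both q4 and ¬q4.
          branch 1.2.2 (add F q6):
            ○ open, literals {q1=T, q2=T, q4=T, q6=F}.
  branch 2 (add T (¬(q1 → q3) ∨ (q2 ∧ q3))):
    T (¬(q1 → q3) ∨ (q2 ∧ q3)): β-rule — branch into T ¬(q1 → q3)  //  T (q2 ∧ q3).
      branch 2.1 (add T ¬(q1 → q3)):
        T ¬(q1 → q3): α-rule — add T q1, F q3.
        ○ open, literals {q1=T, q3=F}.
      branch 2.2 (add T (q2 ∧ q3)):
        T (q2 ∧ q3): α-rule — add T q2, T q3.
        ○ open, literals {q2=T, q3=T}.
1 branch closed, 5 open.
Each open branch fixes some atoms; the unmentioned ones are free. Counting distinct full assignments: branch {q1=F, q2=F, q4=T} (q3, q6, q5) contributes 8 new; branch {q1=F, q4=T, q6=T} (q2, q3, q5) contributes 4 new; branch {q1=T, q2=T, q4=T, q6=F} (q3, q5) contributes 4 new; branch {q1=T, q3=F} (q2, q6, q4, q5) contributes 14 new; branch {q2=T, q3=T} (q1, q6, q4, q5) contributes 12 new. Total: 42.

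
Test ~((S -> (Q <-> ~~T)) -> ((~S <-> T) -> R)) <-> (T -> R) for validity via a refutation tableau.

Assume the negation and expand:
Initial set: {~(~((S -> (Q <-> ~~T)) -> ((~S <-> T) -> R)) <-> (T -> R))}.
~(~((S -> (Q <-> ~~T)) -> ((~S <-> T) -> R)) <-> (T -> R)): β-rule — branch into ~((S -> (Q <-> ~~T)) -> ((~S <-> T) -> R)), ~(T -> R)  //  ~~((S -> (Q <-> ~~T)) -> ((~S <-> T) -> R)), (T -> R).
  branch 1 (add ~((S -> (Q <-> ~~T)) -> ((~S <-> T) -> R)), ~(T -> R)):
    ~((S -> (Q <-> ~~T)) -> ((~S <-> T) -> R)): α-rule — add (S -> (Q <-> ~~T)), ~((~S <-> T) -> R).
    ~(T -> R): α-rule — add T, ~R.
    ~((~S <-> T) -> R): α-rule — add (~S <-> T), ~R.
    (S -> (Q <-> ~~T)): β-rule — branch into ~S  //  (Q <-> ~~T).
      branch 1.1 (add ~S):
        (~S <-> T): β-rule — branch into ~S, T  //  ~~S, ~T.
          branch 1.1.1 (add ~S, T):
            ○ open, literals {R=F, S=F, T=T}.
          branch 1.1.2 (add ~~S, ~T):
            × closes — contains both S and ~S.
      branch 1.2 (add (Q <-> ~~T)):
        (~S <-> T): β-rule — branch into ~S, T  //  ~~S, ~T.
          branch 1.2.1 (add ~S, T):
            (Q <-> ~~T): β-rule — branch into Q, ~~T  //  ~Q, ~~~T.
              branch 1.2.1.1 (add Q, ~~T):
                ~~T: drop double negation, giving T.
                ○ open, literals {Q=T, R=F, S=F, T=T}.
              branch 1.2.1.2 (add ~Q, ~~~T):
                ~~~T: drop double negation, giving ~T.
                × closes — contains both T and ~T.
          branch 1.2.2 (add ~~S, ~T):
            × closes — contains both T and ~T.
  branch 2 (add ~~((S -> (Q <-> ~~T)) -> ((~S <-> T) -> R)), (T -> R)):
    ~~((S -> (Q <-> ~~T)) -> ((~S <-> T) -> R)): β-rule — branch into ~(S -> (Q <-> ~~T))  //  ((~S <-> T) -> R).
      branch 2.1 (add ~(S -> (Q <-> ~~T))):
        ~(S -> (Q <-> ~~T)): α-rule — add S, ~(Q <-> ~~T).
        (T -> R): β-rule — branch into ~T  //  R.
          branch 2.1.1 (add ~T):
            ~(Q <-> ~~T): β-rule — branch into Q, ~~~T  //  ~Q, ~~T.
              branch 2.1.1.1 (add Q, ~~~T):
                ~~~T: drop double negation, giving ~T.
                ○ open, literals {Q=T, S=T, T=F}.
              branch 2.1.1.2 (add ~Q, ~~T):
                ~~T: drop double negation, giving T.
                × closes — contains both T and ~T.
          branch 2.1.2 (add R):
            ~(Q <-> ~~T): β-rule — branch into Q, ~~~T  //  ~Q, ~~T.
              branch 2.1.2.1 (add Q, ~~~T):
                ~~~T: drop double negation, giving ~T.
                ○ open, literals {Q=T, R=T, S=T, T=F}.
              branch 2.1.2.2 (add ~Q, ~~T):
                ~~T: drop double negation, giving T.
                ○ open, literals {Q=F, R=T, S=T, T=T}.
      branch 2.2 (add ((~S <-> T) -> R)):
        (T -> R): β-rule — branch into ~T  //  R.
          branch 2.2.1 (add ~T):
            ((~S <-> T) -> R): β-rule — branch into ~(~S <-> T)  //  R.
              branch 2.2.1.1 (add ~(~S <-> T)):
                ~(~S <-> T): β-rule — branch into ~S, ~T  //  ~~S, T.
                  branch 2.2.1.1.1 (add ~S, ~T):
                    ○ open, literals {S=F, T=F}.
                  branch 2.2.1.1.2 (add ~~S, T):
                    × closes — contains both T and ~T.
              branch 2.2.1.2 (add R):
                ○ open, literals {R=T, T=F}.
          branch 2.2.2 (add R):
            ((~S <-> T) -> R): β-rule — branch into ~(~S <-> T)  //  R.
              branch 2.2.2.1 (add ~(~S <-> T)):
                ~(~S <-> T): β-rule — branch into ~S, ~T  //  ~~S, T.
                  branch 2.2.2.1.1 (add ~S, ~T):
                    ○ open, literals {R=T, S=F, T=F}.
                  branch 2.2.2.1.2 (add ~~S, T):
                    ○ open, literals {R=T, S=T, T=T}.
              branch 2.2.2.2 (add R):
                ○ open, literals {R=T}.
5 branches closed, 10 open.
An open branch gives a countermodel: R=F, S=F, T=T (unmentioned atoms arbitrary); under it the original formula is false.

Not valid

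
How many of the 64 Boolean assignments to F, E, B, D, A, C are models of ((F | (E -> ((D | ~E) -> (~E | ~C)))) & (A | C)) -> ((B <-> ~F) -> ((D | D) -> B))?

58

Initial set: {T (((F | (E -> ((D | ~E) -> (~E | ~C)))) & (A | C)) -> ((B <-> ~F) -> ((D | D) -> B)))}.
T (((F | (E -> ((D | ~E) -> (~E | ~C)))) & (A | C)) -> ((B <-> ~F) -> ((D | D) -> B))): β-rule — branch into F ((F | (E -> ((D | ~E) -> (~E | ~C)))) & (A | C))  //  T ((B <-> ~F) -> ((D | D) -> B)).
  branch 1 (add F ((F | (E -> ((D | ~E) -> (~E | ~C)))) & (A | C))):
    F ((F | (E -> ((D | ~E) -> (~E | ~C)))) & (A | C)): β-rule — branch into F (F | (E -> ((D | ~E) -> (~E | ~C))))  //  F (A | C).
      branch 1.1 (add F (F | (E -> ((D | ~E) -> (~E | ~C))))):
        F (F | (E -> ((D | ~E) -> (~E | ~C)))): α-rule — add F F, F (E -> ((D | ~E) -> (~E | ~C))).
        F (E -> ((D | ~E) -> (~E | ~C))): α-rule — add T E, F ((D | ~E) -> (~E | ~C)).
        F ((D | ~E) -> (~E | ~C)): α-rule — add T (D | ~E), F (~E | ~C).
        F (~E | ~C): α-rule — add F ~E, F ~C.
        T (D | ~E): β-rule — branch into T D  //  T ~E.
          branch 1.1.1 (add T D):
            ○ open, literals {C=true, D=true, E=true, F=false}.
          branch 1.1.2 (add T ~E):
            × closes — contains both E and ~E.
      branch 1.2 (add F (A | C)):
        F (A | C): α-rule — add F A, F C.
        ○ open, literals {A=false, C=false}.
  branch 2 (add T ((B <-> ~F) -> ((D | D) -> B))):
    T ((B <-> ~F) -> ((D | D) -> B)): β-rule — branch into F (B <-> ~F)  //  T ((D | D) -> B).
      branch 2.1 (add F (B <-> ~F)):
        F (B <-> ~F): β-rule — branch into T B, F ~F  //  F B, T ~F.
          branch 2.1.1 (add T B, F ~F):
            ○ open, literals {B=true, F=true}.
          branch 2.1.2 (add F B, T ~F):
            ○ open, literals {B=false, F=false}.
      branch 2.2 (add T ((D | D) -> B)):
        T ((D | D) -> B): β-rule — branch into F (D | D)  //  T B.
          branch 2.2.1 (add F (D | D)):
            F (D | D): α-rule — add F D, F D.
            ○ open, literals {D=false}.
          branch 2.2.2 (add T B):
            ○ open, literals {B=true}.
1 branch closed, 6 open.
Each open branch fixes some atoms; the unmentioned ones are free. Counting distinct full assignments: branch {C=true, D=true, E=true, F=false} (B, A) contributes 4 new; branch {A=false, C=false} (F, E, B, D) contributes 16 new; branch {B=true, F=true} (E, D, A, C) contributes 12 new; branch {B=false, F=false} (E, D, A, C) contributes 10 new; branch {D=false} (F, E, B, A, C) contributes 12 new; branch {B=true} (F, E, D, A, C) contributes 4 new. Total: 58.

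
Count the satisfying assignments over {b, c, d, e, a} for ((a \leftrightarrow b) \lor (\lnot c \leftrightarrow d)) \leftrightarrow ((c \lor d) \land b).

16

Initial set: {(((a \leftrightarrow b) \lor (\lnot c \leftrightarrow d)) \leftrightarrow ((c \lor d) \land b))}.
(((a \leftrightarrow b) \lor (\lnot c \leftrightarrow d)) \leftrightarrow ((c \lor d) \land b)): β-rule — branch into ((a \leftrightarrow b) \lor (\lnot c \leftrightarrow d)), ((c \lor d) \land b)  //  \lnot ((a \leftrightarrow b) \lor (\lnot c \leftrightarrow d)), \lnot ((c \lor d) \land b).
  branch 1 (add ((a \leftrightarrow b) \lor (\lnot c \leftrightarrow d)), ((c \lor d) \land b)):
    ((c \lor d) \land b): α-rule — add (c \lor d), b.
    ((a \leftrightarrow b) \lor (\lnot c \leftrightarrow d)): β-rule — branch into (a \leftrightarrow b)  //  (\lnot c \leftrightarrow d).
      branch 1.1 (add (a \leftrightarrow b)):
        (c \lor d): β-rule — branch into c  //  d.
          branch 1.1.1 (add c):
            (a \leftrightarrow b): β-rule — branch into a, b  //  \lnot a, \lnot b.
              branch 1.1.1.1 (add a, b):
                ○ open, literals {a=1, b=1, c=1}.
              branch 1.1.1.2 (add \lnot a, \lnot b):
                × closes — contains both b and \lnot b.
          branch 1.1.2 (add d):
            (a \leftrightarrow b): β-rule — branch into a, b  //  \lnot a, \lnot b.
              branch 1.1.2.1 (add a, b):
                ○ open, literals {a=1, b=1, d=1}.
              branch 1.1.2.2 (add \lnot a, \lnot b):
                × closes — contains both b and \lnot b.
      branch 1.2 (add (\lnot c \leftrightarrow d)):
        (c \lor d): β-rule — branch into c  //  d.
          branch 1.2.1 (add c):
            (\lnot c \leftrightarrow d): β-rule — branch into \lnot c, d  //  \lnot \lnot c, \lnot d.
              branch 1.2.1.1 (add \lnot c, d):
                × closes — contains both c and \lnot c.
              branch 1.2.1.2 (add \lnot \lnot c, \lnot d):
                ○ open, literals {b=1, c=1, d=0}.
          branch 1.2.2 (add d):
            (\lnot c \leftrightarrow d): β-rule — branch into \lnot c, d  //  \lnot \lnot c, \lnot d.
              branch 1.2.2.1 (add \lnot c, d):
                ○ open, literals {b=1, c=0, d=1}.
              branch 1.2.2.2 (add \lnot \lnot c, \lnot d):
                × closes — contains both d and \lnot d.
  branch 2 (add \lnot ((a \leftrightarrow b) \lor (\lnot c \leftrightarrow d)), \lnot ((c \lor d) \land b)):
    \lnot ((a \leftrightarrow b) \lor (\lnot c \leftrightarrow d)): α-rule — add \lnot (a \leftrightarrow b), \lnot (\lnot c \leftrightarrow d).
    \lnot ((c \lor d) \land b): β-rule — branch into \lnot (c \lor d)  //  \lnot b.
      branch 2.1 (add \lnot (c \lor d)):
        \lnot (c \lor d): α-rule — add \lnot c, \lnot d.
        \lnot (a \leftrightarrow b): β-rule — branch into a, \lnot b  //  \lnot a, b.
          branch 2.1.1 (add a, \lnot b):
            \lnot (\lnot c \leftrightarrow d): β-rule — branch into \lnot c, \lnot d  //  \lnot \lnot c, d.
              branch 2.1.1.1 (add \lnot c, \lnot d):
                ○ open, literals {a=1, b=0, c=0, d=0}.
              branch 2.1.1.2 (add \lnot \lnot c, d):
                × closes — contains both c and \lnot c.
          branch 2.1.2 (add \lnot a, b):
            \lnot (\lnot c \leftrightarrow d): β-rule — branch into \lnot c, \lnot d  //  \lnot \lnot c, d.
              branch 2.1.2.1 (add \lnot c, \lnot d):
                ○ open, literals {a=0, b=1, c=0, d=0}.
              branch 2.1.2.2 (add \lnot \lnot c, d):
                × closes — contains both c and \lnot c.
      branch 2.2 (add \lnot b):
        \lnot (a \leftrightarrow b): β-rule — branch into a, \lnot b  //  \lnot a, b.
          branch 2.2.1 (add a, \lnot b):
            \lnot (\lnot c \leftrightarrow d): β-rule — branch into \lnot c, \lnot d  //  \lnot \lnot c, d.
              branch 2.2.1.1 (add \lnot c, \lnot d):
                ○ open, literals {a=1, b=0, c=0, d=0}.
              branch 2.2.1.2 (add \lnot \lnot c, d):
                ○ open, literals {a=1, b=0, c=1, d=1}.
          branch 2.2.2 (add \lnot a, b):
            × closes — contains both b and \lnot b.
7 branches closed, 8 open.
Each open branch fixes some atoms; the unmentioned ones are free. Counting distinct full assignments: branch {a=1, b=1, c=1} (d, e) contributes 4 new; branch {a=1, b=1, d=1} (c, e) contributes 2 new; branch {b=1, c=1, d=0} (e, a) contributes 2 new; branch {b=1, c=0, d=1} (e, a) contributes 2 new; branch {a=1, b=0, c=0, d=0} (e) contributes 2 new; branch {a=0, b=1, c=0, d=0} (e) contributes 2 new; branch {a=1, b=0, c=0, d=0} (e) contributes 0 new; branch {a=1, b=0, c=1, d=1} (e) contributes 2 new. Total: 16.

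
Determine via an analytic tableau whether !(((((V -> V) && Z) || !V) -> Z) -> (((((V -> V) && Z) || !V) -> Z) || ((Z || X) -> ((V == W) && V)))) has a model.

Initial set: {!(((((V -> V) && Z) || !V) -> Z) -> (((((V -> V) && Z) || !V) -> Z) || ((Z || X) -> ((V == W) && V))))}.
!(((((V -> V) && Z) || !V) -> Z) -> (((((V -> V) && Z) || !V) -> Z) || ((Z || X) -> ((V == W) && V)))): α-rule — add ((((V -> V) && Z) || !V) -> Z), !(((((V -> V) && Z) || !V) -> Z) || ((Z || X) -> ((V == W) && V))).
!(((((V -> V) && Z) || !V) -> Z) || ((Z || X) -> ((V == W) && V))): α-rule — add !((((V -> V) && Z) || !V) -> Z), !((Z || X) -> ((V == W) && V)).
!((((V -> V) && Z) || !V) -> Z): α-rule — add (((V -> V) && Z) || !V), !Z.
!((Z || X) -> ((V == W) && V)): α-rule — add (Z || X), !((V == W) && V).
((((V -> V) && Z) || !V) -> Z): β-rule — branch into !(((V -> V) && Z) || !V)  //  Z.
  branch 1 (add !(((V -> V) && Z) || !V)):
    !(((V -> V) && Z) || !V): α-rule — add !((V -> V) && Z), !!V.
    (((V -> V) && Z) || !V): β-rule — branch into ((V -> V) && Z)  //  !V.
      branch 1.1 (add ((V -> V) && Z)):
        ((V -> V) && Z): α-rule — add (V -> V), Z.
        × closes — contains both Z and !Z.
      branch 1.2 (add !V):
        × closes — contains both V and !V.
  branch 2 (add Z):
    × closes — contains both Z and !Z.
All 3 branches close.
Every branch closed; the formula is unsatisfiable.

Unsatisfiable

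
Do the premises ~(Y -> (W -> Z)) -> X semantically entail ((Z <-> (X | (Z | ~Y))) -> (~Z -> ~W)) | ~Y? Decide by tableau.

Initial set: {T (~(Y -> (W -> Z)) -> X); F (((Z <-> (X | (Z | ~Y))) -> (~Z -> ~W)) | ~Y)}.
F (((Z <-> (X | (Z | ~Y))) -> (~Z -> ~W)) | ~Y): α-rule — add F ((Z <-> (X | (Z | ~Y))) -> (~Z -> ~W)), F ~Y.
F ((Z <-> (X | (Z | ~Y))) -> (~Z -> ~W)): α-rule — add T (Z <-> (X | (Z | ~Y))), F (~Z -> ~W).
F (~Z -> ~W): α-rule — add T ~Z, F ~W.
T (~(Y -> (W -> Z)) -> X): β-rule — branch into F ~(Y -> (W -> Z))  //  T X.
  branch 1 (add F ~(Y -> (W -> Z))):
    T (Z <-> (X | (Z | ~Y))): β-rule — branch into T Z, T (X | (Z | ~Y))  //  F Z, F (X | (Z | ~Y)).
      branch 1.1 (add T Z, T (X | (Z | ~Y))):
        × closes — contains both Z and ~Z.
      branch 1.2 (add F Z, F (X | (Z | ~Y))):
        F (X | (Z | ~Y)): α-rule — add F X, F (Z | ~Y).
        F (Z | ~Y): α-rule — add F Z, F ~Y.
        F ~(Y -> (W -> Z)): β-rule — branch into F Y  //  T (W -> Z).
          branch 1.2.1 (add F Y):
            × closes — contains both Y and ~Y.
          branch 1.2.2 (add T (W -> Z)):
            T (W -> Z): β-rule — branch into F W  //  T Z.
              branch 1.2.2.1 (add F W):
                × closes — contains both W and ~W.
              branch 1.2.2.2 (add T Z):
                × closes — contains both Z and ~Z.
  branch 2 (add T X):
    T (Z <-> (X | (Z | ~Y))): β-rule — branch into T Z, T (X | (Z | ~Y))  //  F Z, F (X | (Z | ~Y)).
      branch 2.1 (add T Z, T (X | (Z | ~Y))):
        × closes — contains both Z and ~Z.
      branch 2.2 (add F Z, F (X | (Z | ~Y))):
        F (X | (Z | ~Y)): α-rule — add F X, F (Z | ~Y).
        × closes — contains both X and ~X.
All 6 branches close.
Every branch closed, so the premises entail the conclusion.

Yes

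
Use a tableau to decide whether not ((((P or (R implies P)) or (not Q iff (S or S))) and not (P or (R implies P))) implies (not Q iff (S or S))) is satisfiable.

Initial set: {T not ((((P or (R implies P)) or (not Q iff (S or S))) and not (P or (R implies P))) implies (not Q iff (S or S)))}.
T not ((((P or (R implies P)) or (not Q iff (S or S))) and not (P or (R implies P))) implies (not Q iff (S or S))): α-rule — add T (((P or (R implies P)) or (not Q iff (S or S))) and not (P or (R implies P))), F (not Q iff (S or S)).
T (((P or (R implies P)) or (not Q iff (S or S))) and not (P or (R implies P))): α-rule — add T ((P or (R implies P)) or (not Q iff (S or S))), T not (P or (R implies P)).
T not (P or (R implies P)): α-rule — add F P, F (R implies P).
F (R implies P): α-rule — add T R, F P.
F (not Q iff (S or S)): β-rule — branch into T not Q, F (S or S)  //  F not Q, T (S or S).
  branch 1 (add T not Q, F (S or S)):
    F (S or S): α-rule — add F S, F S.
    T ((P or (R implies P)) or (not Q iff (S or S))): β-rule — branch into T (P or (R implies P))  //  T (not Q iff (S or S)).
      branch 1.1 (add T (P or (R implies P))):
        T (P or (R implies P)): β-rule — branch into T P  //  T (R implies P).
          branch 1.1.1 (add T P):
            × closes — contains both P and not P.
          branch 1.1.2 (add T (R implies P)):
            T (R implies P): β-rule — branch into F R  //  T P.
              branch 1.1.2.1 (add F R):
                × closes — contains both R and not R.
              branch 1.1.2.2 (add T P):
                × closes — contains both P and not P.
      branch 1.2 (add T (not Q iff (S or S))):
        T (not Q iff (S or S)): β-rule — branch into T not Q, T (S or S)  //  F not Q, F (S or S).
          branch 1.2.1 (add T not Q, T (S or S)):
            T (S or S): β-rule — branch into T S  //  T S.
              branch 1.2.1.1 (add T S):
                × closes — contains both S and not S.
              branch 1.2.1.2 (add T S):
                × closes — contains both S and not S.
          branch 1.2.2 (add F not Q, F (S or S)):
            × closes — contains both Q and not Q.
  branch 2 (add F not Q, T (S or S)):
    T ((P or (R implies P)) or (not Q iff (S or S))): β-rule — branch into T (P or (R implies P))  //  T (not Q iff (S or S)).
      branch 2.1 (add T (P or (R implies P))):
        T (S or S): β-rule — branch into T S  //  T S.
          branch 2.1.1 (add T S):
            T (P or (R implies P)): β-rule — branch into T P  //  T (R implies P).
              branch 2.1.1.1 (add T P):
                × closes — contains both P and not P.
              branch 2.1.1.2 (add T (R implies P)):
                T (R implies P): β-rule — branch into F R  //  T P.
                  branch 2.1.1.2.1 (add F R):
                    × closes — contains both R and not R.
                  branch 2.1.1.2.2 (add T P):
                    × closes — contains both P and not P.
          branch 2.1.2 (add T S):
            T (P or (R implies P)): β-rule — branch into T P  //  T (R implies P).
              branch 2.1.2.1 (add T P):
                × closes — contains both P and not P.
              branch 2.1.2.2 (add T (R implies P)):
                T (R implies P): β-rule — branch into F R  //  T P.
                  branch 2.1.2.2.1 (add F R):
                    × closes — contains both R and not R.
                  branch 2.1.2.2.2 (add T P):
                    × closes — contains both P and not P.
      branch 2.2 (add T (not Q iff (S or S))):
        T (S or S): β-rule — branch into T S  //  T S.
          branch 2.2.1 (add T S):
            T (not Q iff (S or S)): β-rule — branch into T not Q, T (S or S)  //  F not Q, F (S or S).
              branch 2.2.1.1 (add T not Q, T (S or S)):
                × closes — contains both Q and not Q.
              branch 2.2.1.2 (add F not Q, F (S or S)):
                F (S or S): α-rule — add F S, F S.
                × closes — contains both S and not S.
          branch 2.2.2 (add T S):
            T (not Q iff (S or S)): β-rule — branch into T not Q, T (S or S)  //  F not Q, F (S or S).
              branch 2.2.2.1 (add T not Q, T (S or S)):
                × closes — contains both Q and not Q.
              branch 2.2.2.2 (add F not Q, F (S or S)):
                F (S or S): α-rule — add F S, F S.
                × closes — contains both S and not S.
All 16 branches close.
Every branch closed; the formula is unsatisfiable.

Unsatisfiable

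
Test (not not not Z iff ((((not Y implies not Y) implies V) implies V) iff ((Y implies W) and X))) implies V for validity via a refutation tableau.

Not valid

Assume the negation and expand:
Initial set: {not ((not not not Z iff ((((not Y implies not Y) implies V) implies V) iff ((Y implies W) and X))) implies V)}.
not ((not not not Z iff ((((not Y implies not Y) implies V) implies V) iff ((Y implies W) and X))) implies V): α-rule — add (not not not Z iff ((((not Y implies not Y) implies V) implies V) iff ((Y implies W) and X))), not V.
(not not not Z iff ((((not Y implies not Y) implies V) implies V) iff ((Y implies W) and X))): β-rule — branch into not not not Z, ((((not Y implies not Y) implies V) implies V) iff ((Y implies W) and X))  //  not not not not Z, not ((((not Y implies not Y) implies V) implies V) iff ((Y implies W) and X)).
  branch 1 (add not not not Z, ((((not Y implies not Y) implies V) implies V) iff ((Y implies W) and X))):
    not not not Z: drop double negation, giving not Z.
    ((((not Y implies not Y) implies V) implies V) iff ((Y implies W) and X)): β-rule — branch into (((not Y implies not Y) implies V) implies V), ((Y implies W) and X)  //  not (((not Y implies not Y) implies V) implies V), not ((Y implies W) and X).
      branch 1.1 (add (((not Y implies not Y) implies V) implies V), ((Y implies W) and X)):
        ((Y implies W) and X): α-rule — add (Y implies W), X.
        (((not Y implies not Y) implies V) implies V): β-rule — branch into not ((not Y implies not Y) implies V)  //  V.
          branch 1.1.1 (add not ((not Y implies not Y) implies V)):
            not ((not Y implies not Y) implies V): α-rule — add (not Y implies not Y), not V.
            (Y implies W): β-rule — branch into not Y  //  W.
              branch 1.1.1.1 (add not Y):
                (not Y implies not Y): β-rule — branch into not not Y  //  not Y.
                  branch 1.1.1.1.1 (add not not Y):
                    × closes — contains both Y and not Y.
                  branch 1.1.1.1.2 (add not Y):
                    ○ open, literals {V=0, X=1, Y=0, Z=0}.
              branch 1.1.1.2 (add W):
                (not Y implies not Y): β-rule — branch into not not Y  //  not Y.
                  branch 1.1.1.2.1 (add not not Y):
                    ○ open, literals {V=0, W=1, X=1, Y=1, Z=0}.
                  branch 1.1.1.2.2 (add not Y):
                    ○ open, literals {V=0, W=1, X=1, Y=0, Z=0}.
          branch 1.1.2 (add V):
            × closes — contains both V and not V.
      branch 1.2 (add not (((not Y implies not Y) implies V) implies V), not ((Y implies W) and X)):
        not (((not Y implies not Y) implies V) implies V): α-rule — add ((not Y implies not Y) implies V), not V.
        not ((Y implies W) and X): β-rule — branch into not (Y implies W)  //  not X.
          branch 1.2.1 (add not (Y implies W)):
            not (Y implies W): α-rule — add Y, not W.
            ((not Y implies not Y) implies V): β-rule — branch into not (not Y implies not Y)  //  V.
              branch 1.2.1.1 (add not (not Y implies not Y)):
                not (not Y implies not Y): α-rule — add not Y, not not Y.
                × closes — contains both Y and not Y.
              branch 1.2.1.2 (add V):
                × closes — contains both V and not V.
          branch 1.2.2 (add not X):
            ((not Y implies not Y) implies V): β-rule — branch into not (not Y implies not Y)  //  V.
              branch 1.2.2.1 (add not (not Y implies not Y)):
                not (not Y implies not Y): α-rule — add not Y, not not Y.
                × closes — contains both Y and not Y.
              branch 1.2.2.2 (add V):
                × closes — contains both V and not V.
  branch 2 (add not not not not Z, not ((((not Y implies not Y) implies V) implies V) iff ((Y implies W) and X))):
    not not not not Z: drop double negation, giving not not Z.
    not ((((not Y implies not Y) implies V) implies V) iff ((Y implies W) and X)): β-rule — branch into (((not Y implies not Y) implies V) implies V), not ((Y implies W) and X)  //  not (((not Y implies not Y) implies V) implies V), ((Y implies W) and X).
      branch 2.1 (add (((not Y implies not Y) implies V) implies V), not ((Y implies W) and X)):
        (((not Y implies not Y) implies V) implies V): β-rule — branch into not ((not Y implies not Y) implies V)  //  V.
          branch 2.1.1 (add not ((not Y implies not Y) implies V)):
            not ((not Y implies not Y) implies V): α-rule — add (not Y implies not Y), not V.
            not ((Y implies W) and X): β-rule — branch into not (Y implies W)  //  not X.
              branch 2.1.1.1 (add not (Y implies W)):
                not (Y implies W): α-rule — add Y, not W.
                (not Y implies not Y): β-rule — branch into not not Y  //  not Y.
                  branch 2.1.1.1.1 (add not not Y):
                    ○ open, literals {V=0, W=0, Y=1, Z=1}.
                  branch 2.1.1.1.2 (add not Y):
                    × closes — contains both Y and not Y.
              branch 2.1.1.2 (add not X):
                (not Y implies not Y): β-rule — branch into not not Y  //  not Y.
                  branch 2.1.1.2.1 (add not not Y):
                    ○ open, literals {V=0, X=0, Y=1, Z=1}.
                  branch 2.1.1.2.2 (add not Y):
                    ○ open, literals {V=0, X=0, Y=0, Z=1}.
          branch 2.1.2 (add V):
            × closes — contains both V and not V.
      branch 2.2 (add not (((not Y implies not Y) implies V) implies V), ((Y implies W) and X)):
        not (((not Y implies not Y) implies V) implies V): α-rule — add ((not Y implies not Y) implies V), not V.
        ((Y implies W) and X): α-rule — add (Y implies W), X.
        ((not Y implies not Y) implies V): β-rule — branch into not (not Y implies not Y)  //  V.
          branch 2.2.1 (add not (not Y implies not Y)):
            not (not Y implies not Y): α-rule — add not Y, not not Y.
            × closes — contains both Y and not Y.
          branch 2.2.2 (add V):
            × closes — contains both V and not V.
10 branches closed, 6 open.
An open branch gives a countermodel: V=0, X=1, Y=0, Z=0 (unmentioned atoms arbitrary); under it the original formula is false.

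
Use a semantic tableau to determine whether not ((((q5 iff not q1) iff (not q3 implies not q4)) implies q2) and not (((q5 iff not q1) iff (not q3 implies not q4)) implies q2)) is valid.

Assume the negation and expand:
Initial set: {not not ((((q5 iff not q1) iff (not q3 implies not q4)) implies q2) and not (((q5 iff not q1) iff (not q3 implies not q4)) implies q2))}.
not not ((((q5 iff not q1) iff (not q3 implies not q4)) implies q2) and not (((q5 iff not q1) iff (not q3 implies not q4)) implies q2)): α-rule — add (((q5 iff not q1) iff (not q3 implies not q4)) implies q2), not (((q5 iff not q1) iff (not q3 implies not q4)) implies q2).
not (((q5 iff not q1) iff (not q3 implies not q4)) implies q2): α-rule — add ((q5 iff not q1) iff (not q3 implies not q4)), not q2.
(((q5 iff not q1) iff (not q3 implies not q4)) implies q2): β-rule — branch into not ((q5 iff not q1) iff (not q3 implies not q4))  //  q2.
  branch 1 (add not ((q5 iff not q1) iff (not q3 implies not q4))):
    ((q5 iff not q1) iff (not q3 implies not q4)): β-rule — branch into (q5 iff not q1), (not q3 implies not q4)  //  not (q5 iff not q1), not (not q3 implies not q4).
      branch 1.1 (add (q5 iff not q1), (not q3 implies not q4)):
        not ((q5 iff not q1) iff (not q3 implies not q4)): β-rule — branch into (q5 iff not q1), not (not q3 implies not q4)  //  not (q5 iff not q1), (not q3 implies not q4).
          branch 1.1.1 (add (q5 iff not q1), not (not q3 implies not q4)):
            not (not q3 implies not q4): α-rule — add not q3, not not q4.
            (q5 iff not q1): β-rule — branch into q5, not q1  //  not q5, not not q1.
              branch 1.1.1.1 (add q5, not q1):
                (not q3 implies not q4): β-rule — branch into not not q3  //  not q4.
                  branch 1.1.1.1.1 (add not not q3):
                    × closes — contains both q3 and not q3.
                  branch 1.1.1.1.2 (add not q4):
                    × closes — contains both q4 and not q4.
              branch 1.1.1.2 (add not q5, not not q1):
                (not q3 implies not q4): β-rule — branch into not not q3  //  not q4.
                  branch 1.1.1.2.1 (add not not q3):
                    × closes — contains both q3 and not q3.
                  branch 1.1.1.2.2 (add not q4):
                    × closes — contains both q4 and not q4.
          branch 1.1.2 (add not (q5 iff not q1), (not q3 implies not q4)):
            (q5 iff not q1): β-rule — branch into q5, not q1  //  not q5, not not q1.
              branch 1.1.2.1 (add q5, not q1):
                (not q3 implies not q4): β-rule — branch into not not q3  //  not q4.
                  branch 1.1.2.1.1 (add not not q3):
                    not (q5 iff not q1): β-rule — branch into q5, not not q1  //  not q5, not q1.
                      branch 1.1.2.1.1.1 (add q5, not not q1):
                        × closes — contains both q1 and not q1.
                      branch 1.1.2.1.1.2 (add not q5, not q1):
                        × closes — contains both q5 and not q5.
                  branch 1.1.2.1.2 (add not q4):
                    not (q5 iff not q1): β-rule — branch into q5, not not q1  //  not q5, not q1.
                      branch 1.1.2.1.2.1 (add q5, not not q1):
                        × closes — contains both q1 and not q1.
                      branch 1.1.2.1.2.2 (add not q5, not q1):
                        × closes — contains both q5 and not q5.
              branch 1.1.2.2 (add not q5, not not q1):
                (not q3 implies not q4): β-rule — branch into not not q3  //  not q4.
                  branch 1.1.2.2.1 (add not not q3):
                    not (q5 iff not q1): β-rule — branch into q5, not not q1  //  not q5, not q1.
                      branch 1.1.2.2.1.1 (add q5, not not q1):
                        × closes — contains both q5 and not q5.
                      branch 1.1.2.2.1.2 (add not q5, not q1):
                        × closes — contains both q1 and not q1.
                  branch 1.1.2.2.2 (add not q4):
                    not (q5 iff not q1): β-rule — branch into q5, not not q1  //  not q5, not q1.
                      branch 1.1.2.2.2.1 (add q5, not not q1):
                        × closes — contains both q5 and not q5.
                      branch 1.1.2.2.2.2 (add not q5, not q1):
                        × closes — contains both q1 and not q1.
      branch 1.2 (add not (q5 iff not q1), not (not q3 implies not q4)):
        not (not q3 implies not q4): α-rule — add not q3, not not q4.
        not ((q5 iff not q1) iff (not q3 implies not q4)): β-rule — branch into (q5 iff not q1), not (not q3 implies not q4)  //  not (q5 iff not q1), (not q3 implies not q4).
          branch 1.2.1 (add (q5 iff not q1), not (not q3 implies not q4)):
            not (not q3 implies not q4): α-rule — add not q3, not not q4.
            not (q5 iff not q1): β-rule — branch into q5, not not q1  //  not q5, not q1.
              branch 1.2.1.1 (add q5, not not q1):
                (q5 iff not q1): β-rule — branch into q5, not q1  //  not q5, not not q1.
                  branch 1.2.1.1.1 (add q5, not q1):
                    × closes — contains both q1 and not q1.
                  branch 1.2.1.1.2 (add not q5, not not q1):
                    × closes — contains both q5 and not q5.
              branch 1.2.1.2 (add not q5, not q1):
                (q5 iff not q1): β-rule — branch into q5, not q1  //  not q5, not not q1.
                  branch 1.2.1.2.1 (add q5, not q1):
                    × closes — contains both q5 and not q5.
                  branch 1.2.1.2.2 (add not q5, not not q1):
                    × closes — contains both q1 and not q1.
          branch 1.2.2 (add not (q5 iff not q1), (not q3 implies not q4)):
            not (q5 iff not q1): β-rule — branch into q5, not not q1  //  not q5, not q1.
              branch 1.2.2.1 (add q5, not not q1):
                not (q5 iff not q1): β-rule — branch into q5, not not q1  //  not q5, not q1.
                  branch 1.2.2.1.1 (add q5, not not q1):
                    (not q3 implies not q4): β-rule — branch into not not q3  //  not q4.
                      branch 1.2.2.1.1.1 (add not not q3):
                        × closes — contains both q3 and not q3.
                      branch 1.2.2.1.1.2 (add not q4):
                        × closes — contains both q4 and not q4.
                  branch 1.2.2.1.2 (add not q5, not q1):
                    × closes — contains both q5 and not q5.
              branch 1.2.2.2 (add not q5, not q1):
                not (q5 iff not q1): β-rule — branch into q5, not not q1  //  not q5, not q1.
                  branch 1.2.2.2.1 (add q5, not not q1):
                    × closes — contains both q5 and not q5.
                  branch 1.2.2.2.2 (add not q5, not q1):
                    (not q3 implies not q4): β-rule — branch into not not q3  //  not q4.
                      branch 1.2.2.2.2.1 (add not not q3):
                        × closes — contains both q3 and not q3.
                      branch 1.2.2.2.2.2 (add not q4):
                        × closes — contains both q4 and not q4.
  branch 2 (add q2):
    × closes — contains both q2 and not q2.
All 23 branches close.
Every branch closed, so the negation is unsatisfiable and the formula is valid.

Valid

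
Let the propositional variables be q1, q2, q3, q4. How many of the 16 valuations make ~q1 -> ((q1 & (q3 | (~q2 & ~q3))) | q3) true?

Initial set: {T (~q1 -> ((q1 & (q3 | (~q2 & ~q3))) | q3))}.
T (~q1 -> ((q1 & (q3 | (~q2 & ~q3))) | q3)): β-rule — branch into F ~q1  //  T ((q1 & (q3 | (~q2 & ~q3))) | q3).
  branch 1 (add F ~q1):
    ○ open, literals {q1=T}.
  branch 2 (add T ((q1 & (q3 | (~q2 & ~q3))) | q3)):
    T ((q1 & (q3 | (~q2 & ~q3))) | q3): β-rule — branch into T (q1 & (q3 | (~q2 & ~q3)))  //  T q3.
      branch 2.1 (add T (q1 & (q3 | (~q2 & ~q3)))):
        T (q1 & (q3 | (~q2 & ~q3))): α-rule — add T q1, T (q3 | (~q2 & ~q3)).
        T (q3 | (~q2 & ~q3)): β-rule — branch into T q3  //  T (~q2 & ~q3).
          branch 2.1.1 (add T q3):
            ○ open, literals {q1=T, q3=T}.
          branch 2.1.2 (add T (~q2 & ~q3)):
            T (~q2 & ~q3): α-rule — add T ~q2, T ~q3.
            ○ open, literals {q1=T, q2=F, q3=F}.
      branch 2.2 (add T q3):
        ○ open, literals {q3=T}.
0 branches closed, 4 open.
Each open branch fixes some atoms; the unmentioned ones are free. Counting distinct full assignments: branch {q1=T} (q2, q3, q4) contributes 8 new; branch {q1=T, q3=T} (q2, q4) contributes 0 new; branch {q1=T, q2=F, q3=F} (q4) contributes 0 new; branch {q3=T} (q1, q2, q4) contributes 4 new. Total: 12.

12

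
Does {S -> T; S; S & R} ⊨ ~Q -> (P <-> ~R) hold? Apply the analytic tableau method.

No

Initial set: {T (S -> T); T S; T (S & R); F (~Q -> (P <-> ~R))}.
T (S & R): α-rule — add T S, T R.
F (~Q -> (P <-> ~R)): α-rule — add T ~Q, F (P <-> ~R).
T (S -> T): β-rule — branch into F S  //  T T.
  branch 1 (add F S):
    × closes — contains both S and ~S.
  branch 2 (add T T):
    F (P <-> ~R): β-rule — branch into T P, F ~R  //  F P, T ~R.
      branch 2.1 (add T P, F ~R):
        ○ open, literals {P=1, Q=0, R=1, S=1, T=1}.
      branch 2.2 (add F P, T ~R):
        × closes — contains both R and ~R.
2 branches closed, 1 open.
An open branch gives a countermodel: P=1, Q=0, R=1, S=1, T=1 (unmentioned atoms arbitrary); the premises hold there but the conclusion fails.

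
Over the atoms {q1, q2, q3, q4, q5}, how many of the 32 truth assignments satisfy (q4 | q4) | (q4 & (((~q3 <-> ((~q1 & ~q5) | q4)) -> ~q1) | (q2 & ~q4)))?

16

Initial set: {T ((q4 | q4) | (q4 & (((~q3 <-> ((~q1 & ~q5) | q4)) -> ~q1) | (q2 & ~q4))))}.
T ((q4 | q4) | (q4 & (((~q3 <-> ((~q1 & ~q5) | q4)) -> ~q1) | (q2 & ~q4)))): β-rule — branch into T (q4 | q4)  //  T (q4 & (((~q3 <-> ((~q1 & ~q5) | q4)) -> ~q1) | (q2 & ~q4))).
  branch 1 (add T (q4 | q4)):
    T (q4 | q4): β-rule — branch into T q4  //  T q4.
      branch 1.1 (add T q4):
        ○ open, literals {q4=T}.
      branch 1.2 (add T q4):
        ○ open, literals {q4=T}.
  branch 2 (add T (q4 & (((~q3 <-> ((~q1 & ~q5) | q4)) -> ~q1) | (q2 & ~q4)))):
    T (q4 & (((~q3 <-> ((~q1 & ~q5) | q4)) -> ~q1) | (q2 & ~q4))): α-rule — add T q4, T (((~q3 <-> ((~q1 & ~q5) | q4)) -> ~q1) | (q2 & ~q4)).
    T (((~q3 <-> ((~q1 & ~q5) | q4)) -> ~q1) | (q2 & ~q4)): β-rule — branch into T ((~q3 <-> ((~q1 & ~q5) | q4)) -> ~q1)  //  T (q2 & ~q4).
      branch 2.1 (add T ((~q3 <-> ((~q1 & ~q5) | q4)) -> ~q1)):
        T ((~q3 <-> ((~q1 & ~q5) | q4)) -> ~q1): β-rule — branch into F (~q3 <-> ((~q1 & ~q5) | q4))  //  T ~q1.
          branch 2.1.1 (add F (~q3 <-> ((~q1 & ~q5) | q4))):
            F (~q3 <-> ((~q1 & ~q5) | q4)): β-rule — branch into T ~q3, F ((~q1 & ~q5) | q4)  //  F ~q3, T ((~q1 & ~q5) | q4).
              branch 2.1.1.1 (add T ~q3, F ((~q1 & ~q5) | q4)):
                F ((~q1 & ~q5) | q4): α-rule — add F (~q1 & ~q5), F q4.
                × closes — contains both q4 and ~q4.
              branch 2.1.1.2 (add F ~q3, T ((~q1 & ~q5) | q4)):
                T ((~q1 & ~q5) | q4): β-rule — branch into T (~q1 & ~q5)  //  T q4.
                  branch 2.1.1.2.1 (add T (~q1 & ~q5)):
                    T (~q1 & ~q5): α-rule — add T ~q1, T ~q5.
                    ○ open, literals {q1=F, q3=T, q4=T, q5=F}.
                  branch 2.1.1.2.2 (add T q4):
                    ○ open, literals {q3=T, q4=T}.
          branch 2.1.2 (add T ~q1):
            ○ open, literals {q1=F, q4=T}.
      branch 2.2 (add T (q2 & ~q4)):
        T (q2 & ~q4): α-rule — add T q2, T ~q4.
        × closes — contains both q4 and ~q4.
2 branches closed, 5 open.
Each open branch fixes some atoms; the unmentioned ones are free. Counting distinct full assignments: branch {q4=T} (q1, q2, q3, q5) contributes 16 new; branch {q4=T} (q1, q2, q3, q5) contributes 0 new; branch {q1=F, q3=T, q4=T, q5=F} (q2) contributes 0 new; branch {q3=T, q4=T} (q1, q2, q5) contributes 0 new; branch {q1=F, q4=T} (q2, q3, q5) contributes 0 new. Total: 16.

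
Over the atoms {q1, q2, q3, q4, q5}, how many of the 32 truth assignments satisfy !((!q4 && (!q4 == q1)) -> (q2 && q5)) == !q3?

16

Initial set: {(!((!q4 && (!q4 == q1)) -> (q2 && q5)) == !q3)}.
(!((!q4 && (!q4 == q1)) -> (q2 && q5)) == !q3): β-rule — branch into !((!q4 && (!q4 == q1)) -> (q2 && q5)), !q3  //  !!((!q4 && (!q4 == q1)) -> (q2 && q5)), !!q3.
  branch 1 (add !((!q4 && (!q4 == q1)) -> (q2 && q5)), !q3):
    !((!q4 && (!q4 == q1)) -> (q2 && q5)): α-rule — add (!q4 && (!q4 == q1)), !(q2 && q5).
    (!q4 && (!q4 == q1)): α-rule — add !q4, (!q4 == q1).
    !(q2 && q5): β-rule — branch into !q2  //  !q5.
      branch 1.1 (add !q2):
        (!q4 == q1): β-rule — branch into !q4, q1  //  !!q4, !q1.
          branch 1.1.1 (add !q4, q1):
            ○ open, literals {q1=1, q2=0, q3=0, q4=0}.
          branch 1.1.2 (add !!q4, !q1):
            × closes — contains both q4 and !q4.
      branch 1.2 (add !q5):
        (!q4 == q1): β-rule — branch into !q4, q1  //  !!q4, !q1.
          branch 1.2.1 (add !q4, q1):
            ○ open, literals {q1=1, q3=0, q4=0, q5=0}.
          branch 1.2.2 (add !!q4, !q1):
            × closes — contains both q4 and !q4.
  branch 2 (add !!((!q4 && (!q4 == q1)) -> (q2 && q5)), !!q3):
    !!((!q4 && (!q4 == q1)) -> (q2 && q5)): β-rule — branch into !(!q4 && (!q4 == q1))  //  (q2 && q5).
      branch 2.1 (add !(!q4 && (!q4 == q1))):
        !(!q4 && (!q4 == q1)): β-rule — branch into !!q4  //  !(!q4 == q1).
          branch 2.1.1 (add !!q4):
            ○ open, literals {q3=1, q4=1}.
          branch 2.1.2 (add !(!q4 == q1)):
            !(!q4 == q1): β-rule — branch into !q4, !q1  //  !!q4, q1.
              branch 2.1.2.1 (add !q4, !q1):
                ○ open, literals {q1=0, q3=1, q4=0}.
              branch 2.1.2.2 (add !!q4, q1):
                ○ open, literals {q1=1, q3=1, q4=1}.
      branch 2.2 (add (q2 && q5)):
        (q2 && q5): α-rule — add q2, q5.
        ○ open, literals {q2=1, q3=1, q5=1}.
2 branches closed, 6 open.
Each open branch fixes some atoms; the unmentioned ones are free. Counting distinct full assignments: branch {q1=1, q2=0, q3=0, q4=0} (q5) contributes 2 new; branch {q1=1, q3=0, q4=0, q5=0} (q2) contributes 1 new; branch {q3=1, q4=1} (q1, q2, q5) contributes 8 new; branch {q1=0, q3=1, q4=0} (q2, q5) contributes 4 new; branch {q1=1, q3=1, q4=1} (q2, q5) contributes 0 new; branch {q2=1, q3=1, q5=1} (q1, q4) contributes 1 new. Total: 16.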